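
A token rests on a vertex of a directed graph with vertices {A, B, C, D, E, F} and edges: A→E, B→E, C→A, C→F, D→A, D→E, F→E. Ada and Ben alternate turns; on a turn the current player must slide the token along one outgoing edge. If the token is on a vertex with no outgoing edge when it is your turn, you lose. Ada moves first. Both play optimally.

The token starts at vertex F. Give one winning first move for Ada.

Move to E.

Build the W/L table. Terminal = L. A non-terminal position is W if it has a move to some L; otherwise it is L.
Every edge goes from a vertex to one that appears earlier in the order E, A, F, C, B, D, so processing vertices in that order labels each vertex after all of its successors.
E: no outgoing edge → L
A: can move to E, which is L ⇒ W
F: can move to E, which is L ⇒ W
C: moves to F(W), A(W); every one is W ⇒ L
B: can move to E, which is L ⇒ W
D: can move to E, which is L ⇒ W
From F, the L positions reachable in one move are: E.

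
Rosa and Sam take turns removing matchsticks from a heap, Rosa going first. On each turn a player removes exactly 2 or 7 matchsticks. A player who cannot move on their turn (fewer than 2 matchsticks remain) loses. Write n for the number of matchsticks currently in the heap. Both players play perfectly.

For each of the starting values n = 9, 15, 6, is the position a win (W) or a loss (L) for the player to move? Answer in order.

9: L, 15: W, 6: W

Classify positions by backward induction: terminal positions (no move available) are L. From any other position, the mover wins iff some move reaches an L.
n=0: no move → L
n=1: no move → L
n=2: →0(L), so W
n=3: →1(L), so W
n=4: →2(W) only, which is W, so L
n=5: →3(W) only, which is W, so L
n=6: →4(L), so W
n=7: →5(L), so W
n=8: →1(L), so W
n=9: →7(W), 2(W) — all W, so L
n=10: →8(W), 3(W) — all W, so L
n=11: →9(L), so W
n=12: →10(L), so W
n=13: →11(W), 6(W) — all W, so L
n=14: →12(W), 7(W) — all W, so L
n=15: →13(L), so W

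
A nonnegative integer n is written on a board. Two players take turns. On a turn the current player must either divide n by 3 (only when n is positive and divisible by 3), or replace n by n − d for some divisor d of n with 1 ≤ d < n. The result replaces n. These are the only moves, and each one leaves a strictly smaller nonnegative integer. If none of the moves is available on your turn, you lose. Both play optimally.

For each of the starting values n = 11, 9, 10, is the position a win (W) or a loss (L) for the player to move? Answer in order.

Label each position W (a win for the player to move) or L (a loss). A position with no legal move is L; any other position is W exactly when some move reaches an L, and L when every move reaches a W.
n=0: no move → L
n=1: no move → L
n=2: reaches L-position 1 → W
n=3: reaches L-position 1 → W
n=4: only reaches 2(W), 3(W), all W → L
n=5: reaches L-position 4 → W
n=6: reaches L-position 4 → W
n=7: only reaches 6(W), which is W → L
n=8: reaches L-position 4 → W
n=9: only reaches 3(W), 6(W), 8(W), all W → L
n=10: reaches L-position 9 → W
n=11: only reaches 10(W), which is W → L

11: L, 9: L, 10: W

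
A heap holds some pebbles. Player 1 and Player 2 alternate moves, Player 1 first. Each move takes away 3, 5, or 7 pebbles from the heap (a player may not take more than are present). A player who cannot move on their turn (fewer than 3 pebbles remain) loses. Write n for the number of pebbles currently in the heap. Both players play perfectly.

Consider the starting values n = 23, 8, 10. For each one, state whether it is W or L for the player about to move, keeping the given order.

23: W, 8: W, 10: L

Label each position W (a win for the player to move) or L (a loss). A position with no legal move is L; any other position is W exactly when some move reaches an L, and L when every move reaches a W.
n=0: no move → L
n=1: no move → L
n=2: no move → L
n=3: W (go to 0, an L position)
n=4: W (go to 1, an L position)
n=5: W (go to 2, an L position)
n=6: W (go to 1, an L position)
n=7: W (go to 2, an L position)
n=8: W (go to 1, an L position)
n=9: W (go to 2, an L position)
n=10: L (options 7(W), 5(W), 3(W) are all W)
n=11: L (options 8(W), 6(W), 4(W) are all W)
n=12: L (options 9(W), 7(W), 5(W) are all W)
n=13: W (go to 10, an L position)
n=14: W (go to 11, an L position)
n=15: W (go to 12, an L position)
n=16: W (go to 11, an L position)
n=17: W (go to 12, an L position)
n=18: W (go to 11, an L position)
n=19: W (go to 12, an L position)
n=20: L (options 17(W), 15(W), 13(W) are all W)
n=21: L (options 18(W), 16(W), 14(W) are all W)
n=22: L (options 19(W), 17(W), 15(W) are all W)
n=23: W (go to 20, an L position)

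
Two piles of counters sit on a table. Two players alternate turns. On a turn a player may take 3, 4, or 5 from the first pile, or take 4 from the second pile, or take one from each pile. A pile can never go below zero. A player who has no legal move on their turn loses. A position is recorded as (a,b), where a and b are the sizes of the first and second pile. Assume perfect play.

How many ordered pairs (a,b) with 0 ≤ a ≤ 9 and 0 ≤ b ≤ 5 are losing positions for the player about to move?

22

Use the standard recursion: the mover loses at a terminal position; elsewhere, the mover wins exactly when some move hands the opponent an L position.
Every move lowers a or b (never raises either), so fill the grid row by row in increasing a, and left to right within a row: each cell's successors are then already labelled.
      b=0  b=1  b=2  b=3  b=4  b=5
a=0:    L    L    L    L    W    W
a=1:    L    W    W    W    W    L
a=2:    L    W    L    L    W    L
a=3:    W    W    W    W    W    L
a=4:    W    W    W    W    L    W
a=5:    W    W    W    W    L    W
a=6:    W    L    W    W    L    W
a=7:    W    L    W    W    W    W
a=8:    L    L    W    L    W    W
a=9:    L    W    W    L    W    L
Cells with no legal move (terminal, hence L): (0,0), (0,1), (0,2), (0,3), (1,0), (2,0).
The remaining L cells, each justified by listing all of its moves:
(1,5): moves to (1,1)(W), (0,4)(W); every one is W ⇒ L
(2,2): the only move is to (1,1)(W), a W ⇒ L
(2,3): the only move is to (1,2)(W), a W ⇒ L
(2,5): moves to (2,1)(W), (1,4)(W); every one is W ⇒ L
(3,5): moves to (0,5)(W), (3,1)(W), (2,4)(W); every one is W ⇒ L
(4,4): moves to (1,4)(W), (0,4)(W), (4,0)(W), (3,3)(W); every one is W ⇒ L
(5,4): moves to (2,4)(W), (1,4)(W), (0,4)(W), (5,0)(W), (4,3)(W); every one is W ⇒ L
(6,1): moves to (3,1)(W), (2,1)(W), (1,1)(W), (5,0)(W); every one is W ⇒ L
(6,4): moves to (3,4)(W), (2,4)(W), (1,4)(W), (6,0)(W), (5,3)(W); every one is W ⇒ L
(7,1): moves to (4,1)(W), (3,1)(W), (2,1)(W), (6,0)(W); every one is W ⇒ L
(8,0): moves to (5,0)(W), (4,0)(W), (3,0)(W); every one is W ⇒ L
(8,1): moves to (5,1)(W), (4,1)(W), (3,1)(W), (7,0)(W); every one is W ⇒ L
(8,3): moves to (5,3)(W), (4,3)(W), (3,3)(W), (7,2)(W); every one is W ⇒ L
(9,0): moves to (6,0)(W), (5,0)(W), (4,0)(W); every one is W ⇒ L
(9,3): moves to (6,3)(W), (5,3)(W), (4,3)(W), (8,2)(W); every one is W ⇒ L
(9,5): moves to (6,5)(W), (5,5)(W), (4,5)(W), (9,1)(W), (8,4)(W); every one is W ⇒ L
Every other cell has at least one move into one of the L cells above, so it is W.
L cells per row: a=0: 4, a=1: 2, a=2: 4, a=3: 1, a=4: 1, a=5: 1, a=6: 2, a=7: 1, a=8: 3, a=9: 3; total 22.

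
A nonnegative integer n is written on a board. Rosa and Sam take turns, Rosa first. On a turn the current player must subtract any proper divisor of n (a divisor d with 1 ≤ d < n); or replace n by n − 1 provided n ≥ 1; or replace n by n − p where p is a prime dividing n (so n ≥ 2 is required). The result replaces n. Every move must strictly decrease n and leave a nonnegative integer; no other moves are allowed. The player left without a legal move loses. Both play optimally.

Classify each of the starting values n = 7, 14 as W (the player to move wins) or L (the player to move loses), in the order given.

Compute win/loss labels from the base case upward. A position with no move is L. Any other position is W if it can reach an L in one move, else L.
n=0: no move → L
n=1: W (go to 0, an L position)
n=2: W (go to 0, an L position)
n=3: W (go to 0, an L position)
n=4: L (options 2(W), 3(W) are all W)
n=5: W (go to 0, an L position)
n=6: W (go to 4, an L position)
n=7: W (go to 0, an L position)
n=8: W (go to 4, an L position)
n=9: L (options 6(W), 8(W) are all W)
n=10: W (go to 9, an L position)
n=11: W (go to 0, an L position)
n=12: W (go to 9, an L position)
n=13: W (go to 0, an L position)
n=14: L (options 7(W), 12(W), 13(W) are all W)

7: W, 14: L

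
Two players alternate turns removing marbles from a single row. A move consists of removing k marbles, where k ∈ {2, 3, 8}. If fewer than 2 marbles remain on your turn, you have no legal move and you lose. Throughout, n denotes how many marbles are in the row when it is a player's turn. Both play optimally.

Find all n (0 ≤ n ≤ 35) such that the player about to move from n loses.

Build the W/L table. Terminal = L. A non-terminal position is W if it has a move to some L; otherwise it is L.
n=0: no move → L
n=1: no move → L
n=2: can move to 0, which is L ⇒ W
n=3: can move to 1, which is L ⇒ W
n=4: can move to 1, which is L ⇒ W
n=5: moves to 3(W), 2(W); every one is W ⇒ L
n=6: moves to 4(W), 3(W); every one is W ⇒ L
n=7: can move to 5, which is L ⇒ W
n=8: can move to 6, which is L ⇒ W
n=9: can move to 6, which is L ⇒ W
n=10: moves to 8(W), 7(W), 2(W); every one is W ⇒ L
n=11: moves to 9(W), 8(W), 3(W); every one is W ⇒ L
n=12: can move to 10, which is L ⇒ W
n=13: can move to 11, which is L ⇒ W
n=14: can move to 11, which is L ⇒ W
n=15: moves to 13(W), 12(W), 7(W); every one is W ⇒ L
n=16: moves to 14(W), 13(W), 8(W); every one is W ⇒ L
n=17: can move to 15, which is L ⇒ W
n=18: can move to 16, which is L ⇒ W
n=19: can move to 16, which is L ⇒ W
n=20: moves to 18(W), 17(W), 12(W); every one is W ⇒ L
n=21: moves to 19(W), 18(W), 13(W); every one is W ⇒ L
n=22: can move to 20, which is L ⇒ W
n=23: can move to 21, which is L ⇒ W
n=24: can move to 21, which is L ⇒ W
n=25: moves to 23(W), 22(W), 17(W); every one is W ⇒ L
n=26: moves to 24(W), 23(W), 18(W); every one is W ⇒ L
n=27: can move to 25, which is L ⇒ W
n=28: can move to 26, which is L ⇒ W
n=29: can move to 26, which is L ⇒ W
n=30: moves to 28(W), 27(W), 22(W); every one is W ⇒ L
n=31: moves to 29(W), 28(W), 23(W); every one is W ⇒ L
n=32: can move to 30, which is L ⇒ W
n=33: can move to 31, which is L ⇒ W
n=34: can move to 31, which is L ⇒ W
n=35: moves to 33(W), 32(W), 27(W); every one is W ⇒ L
Reading off the rows marked L gives the requested list; there are 15 such values of n.

0, 1, 5, 6, 10, 11, 15, 16, 20, 21, 25, 26, 30, 31, 35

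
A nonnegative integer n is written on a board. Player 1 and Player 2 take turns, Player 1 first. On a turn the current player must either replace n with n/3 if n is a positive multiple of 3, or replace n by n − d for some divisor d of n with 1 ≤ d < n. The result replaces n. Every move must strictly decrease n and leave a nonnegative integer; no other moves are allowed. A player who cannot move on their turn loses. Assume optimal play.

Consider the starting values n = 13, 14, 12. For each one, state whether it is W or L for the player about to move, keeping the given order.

13: L, 14: W, 12: W

Work bottom-up. With no move the player to move loses. Otherwise the position is W if at least one move leads to an L position for the opponent, and L if every move leads to a W.
n=0: no move → L
n=1: no move → L
n=2: →1(L), so W
n=3: →1(L), so W
n=4: →2(W), 3(W) — all W, so L
n=5: →4(L), so W
n=6: →4(L), so W
n=7: →6(W) only, which is W, so L
n=8: →4(L), so W
n=9: →3(W), 6(W), 8(W) — all W, so L
n=10: →9(L), so W
n=11: →10(W) only, which is W, so L
n=12: →4(L), so W
n=13: →12(W) only, which is W, so L
n=14: →7(L), so W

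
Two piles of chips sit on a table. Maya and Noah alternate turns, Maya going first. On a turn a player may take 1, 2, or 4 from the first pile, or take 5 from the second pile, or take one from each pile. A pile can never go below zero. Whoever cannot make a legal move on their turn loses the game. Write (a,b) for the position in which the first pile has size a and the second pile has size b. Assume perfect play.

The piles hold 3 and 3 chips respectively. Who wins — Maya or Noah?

Build the W/L table. Terminal = L. A non-terminal position is W if it has a move to some L; otherwise it is L.
No move ever increases a pile, so every position that can arise here has a ≤ 3 and b ≤ 3; it is enough to label the cells with 0 ≤ a ≤ 3 and 0 ≤ b ≤ 3.
Every move lowers a or b (never raises either), so fill the grid row by row in increasing a, and left to right within a row: each cell's successors are then already labelled.
      b=0  b=1  b=2  b=3
a=0:    L    L    L    L
a=1:    W    W    W    W
a=2:    W    W    W    W
a=3:    L    L    L    L
Cells with no legal move (terminal, hence L): (0,0), (0,1), (0,2), (0,3).
The remaining L cells, each justified by listing all of its moves:
(3,0): only reaches (2,0)(W), (1,0)(W), all W → L
(3,1): only reaches (2,1)(W), (1,1)(W), (2,0)(W), all W → L
(3,2): only reaches (2,2)(W), (1,2)(W), (2,1)(W), all W → L
(3,3): only reaches (2,3)(W), (1,3)(W), (2,2)(W), all W → L
Every other cell has at least one move into one of the L cells above, so it is W.
Every move from (3,3) reaches a W position, so the mover loses.

Noah wins.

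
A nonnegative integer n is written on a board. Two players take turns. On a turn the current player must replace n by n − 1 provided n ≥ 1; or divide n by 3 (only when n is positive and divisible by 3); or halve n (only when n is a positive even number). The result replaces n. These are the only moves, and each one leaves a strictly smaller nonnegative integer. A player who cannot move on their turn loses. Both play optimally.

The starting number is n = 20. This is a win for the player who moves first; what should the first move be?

Move to 19.

Label each position W (a win for the player to move) or L (a loss). A position with no legal move is L; any other position is W exactly when some move reaches an L, and L when every move reaches a W.
n=0: no move → L
n=1: →0(L), so W
n=2: →1(W) only, which is W, so L
n=3: →2(L), so W
n=4: →2(L), so W
n=5: →4(W) only, which is W, so L
n=6: →2(L), so W
n=7: →6(W) only, which is W, so L
n=8: →7(L), so W
n=9: →3(W), 8(W) — all W, so L
n=10: →5(L), so W
n=11: →10(W) only, which is W, so L
n=12: →11(L), so W
n=13: →12(W) only, which is W, so L
n=14: →7(L), so W
n=15: →5(L), so W
n=16: →8(W), 15(W) — all W, so L
n=17: →16(L), so W
n=18: →9(L), so W
n=19: →18(W) only, which is W, so L
n=20: →19(L), so W
From 20, the L positions reachable in one move are: 19.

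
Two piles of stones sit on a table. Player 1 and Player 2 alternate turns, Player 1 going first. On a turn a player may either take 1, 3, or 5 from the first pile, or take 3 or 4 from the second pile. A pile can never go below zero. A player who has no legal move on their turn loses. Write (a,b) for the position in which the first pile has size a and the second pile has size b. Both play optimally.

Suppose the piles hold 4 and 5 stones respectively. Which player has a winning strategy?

Player 1 wins.

Use the standard recursion: the mover loses at a terminal position; elsewhere, the mover wins exactly when some move hands the opponent an L position.
No move ever increases a pile, so every position that can arise here has a ≤ 4 and b ≤ 5; it is enough to label the cells with 0 ≤ a ≤ 4 and 0 ≤ b ≤ 5.
Every move lowers a or b (never raises either), so fill the grid row by row in increasing a, and left to right within a row: each cell's successors are then already labelled.
      b=0  b=1  b=2  b=3  b=4  b=5
a=0:    L    L    L    W    W    W
a=1:    W    W    W    L    L    L
a=2:    L    L    L    W    W    W
a=3:    W    W    W    L    L    L
a=4:    L    L    L    W    W    W
Cells with no legal move (terminal, hence L): (0,0), (0,1), (0,2).
The remaining L cells, each justified by listing all of its moves:
(1,3): L (options (0,3)(W), (1,0)(W) are all W)
(1,4): L (options (0,4)(W), (1,1)(W), (1,0)(W) are all W)
(1,5): L (options (0,5)(W), (1,2)(W), (1,1)(W) are all W)
(2,0): L (sole option (1,0)(W) is W)
(2,1): L (sole option (1,1)(W) is W)
(2,2): L (sole option (1,2)(W) is W)
(3,3): L (options (2,3)(W), (0,3)(W), (3,0)(W) are all W)
(3,4): L (options (2,4)(W), (0,4)(W), (3,1)(W), (3,0)(W) are all W)
(3,5): L (options (2,5)(W), (0,5)(W), (3,2)(W), (3,1)(W) are all W)
(4,0): L (options (3,0)(W), (1,0)(W) are all W)
(4,1): L (options (3,1)(W), (1,1)(W) are all W)
(4,2): L (options (3,2)(W), (1,2)(W) are all W)
Every other cell has at least one move into one of the L cells above, so it is W.
The starting position (4,5) is W: Player 1 should move to (3,5), handing over an L position.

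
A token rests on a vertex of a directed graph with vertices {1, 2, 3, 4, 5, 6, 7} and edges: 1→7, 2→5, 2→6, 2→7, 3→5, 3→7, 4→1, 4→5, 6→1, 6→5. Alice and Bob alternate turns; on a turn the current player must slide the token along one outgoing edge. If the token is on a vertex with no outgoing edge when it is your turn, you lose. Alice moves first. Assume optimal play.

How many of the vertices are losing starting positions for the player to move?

Classify positions by backward induction: terminal positions (no move available) are L. From any other position, the mover wins iff some move reaches an L.
Every edge goes from a vertex to one that appears earlier in the order 5, 7, 3, 1, 6, 4, 2, so processing vertices in that order labels each vertex after all of its successors.
5: no outgoing edge → L
7: no outgoing edge → L
3: can move to 7, which is L ⇒ W
1: can move to 7, which is L ⇒ W
6: can move to 5, which is L ⇒ W
4: can move to 5, which is L ⇒ W
2: can move to 7, which is L ⇒ W
The L vertices are 5, 7; that is 2 in all.

2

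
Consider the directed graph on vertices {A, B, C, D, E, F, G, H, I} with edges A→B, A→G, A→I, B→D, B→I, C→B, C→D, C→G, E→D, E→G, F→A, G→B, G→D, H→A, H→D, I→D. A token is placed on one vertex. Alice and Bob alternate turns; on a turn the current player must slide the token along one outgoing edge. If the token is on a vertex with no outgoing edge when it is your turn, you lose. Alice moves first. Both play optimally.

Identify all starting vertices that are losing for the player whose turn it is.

A, D

Compute win/loss labels from the base case upward. A position with no move is L. Any other position is W if it can reach an L in one move, else L.
Every edge goes from a vertex to one that appears earlier in the order D, I, B, G, A, H, C, E, F, so processing vertices in that order labels each vertex after all of its successors.
D: no outgoing edge → L
I: W (go to D, an L position)
B: W (go to D, an L position)
G: W (go to D, an L position)
A: L (options G(W), B(W), I(W) are all W)
H: W (go to A, an L position)
C: W (go to D, an L position)
E: W (go to D, an L position)
F: W (go to A, an L position)
Reading off the rows marked L gives the requested list; there are 2 such vertices.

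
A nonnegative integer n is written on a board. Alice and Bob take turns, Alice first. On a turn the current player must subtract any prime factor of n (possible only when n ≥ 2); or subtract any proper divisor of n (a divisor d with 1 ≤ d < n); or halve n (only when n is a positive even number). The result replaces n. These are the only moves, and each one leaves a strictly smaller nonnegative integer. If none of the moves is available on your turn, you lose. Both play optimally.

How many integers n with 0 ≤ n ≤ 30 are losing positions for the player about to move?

Compute win/loss labels from the base case upward. A position with no move is L. Any other position is W if it can reach an L in one move, else L.
n=0: no move → L
n=1: no move → L
n=2: W (go to 0, an L position)
n=3: W (go to 0, an L position)
n=4: L (options 2(W), 3(W) are all W)
n=5: W (go to 0, an L position)
n=6: W (go to 4, an L position)
n=7: W (go to 0, an L position)
n=8: W (go to 4, an L position)
n=9: L (options 6(W), 8(W) are all W)
n=10: W (go to 9, an L position)
n=11: W (go to 0, an L position)
n=12: W (go to 9, an L position)
n=13: W (go to 0, an L position)
n=14: L (options 7(W), 12(W), 13(W) are all W)
n=15: W (go to 14, an L position)
n=16: W (go to 14, an L position)
n=17: W (go to 0, an L position)
n=18: W (go to 9, an L position)
n=19: W (go to 0, an L position)
n=20: L (options 10(W), 15(W), 16(W), 18(W), 19(W) are all W)
n=21: W (go to 14, an L position)
n=22: W (go to 20, an L position)
n=23: W (go to 0, an L position)
n=24: W (go to 20, an L position)
n=25: W (go to 20, an L position)
n=26: L (options 13(W), 24(W), 25(W) are all W)
n=27: W (go to 26, an L position)
n=28: W (go to 14, an L position)
n=29: W (go to 0, an L position)
n=30: W (go to 20, an L position)
L entries with 0 ≤ n ≤ 30: n = 0, 1, 4, 9, 14, 20, 26; that makes 7.

7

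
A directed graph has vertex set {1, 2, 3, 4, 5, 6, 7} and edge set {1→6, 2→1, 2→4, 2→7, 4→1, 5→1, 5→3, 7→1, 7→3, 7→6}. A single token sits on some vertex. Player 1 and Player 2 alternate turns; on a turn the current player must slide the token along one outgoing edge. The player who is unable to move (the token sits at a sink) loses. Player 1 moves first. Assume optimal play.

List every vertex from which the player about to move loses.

Positions with no move are L. A position that does have a move is losing for the player to move precisely when every available move leads to a winning position for the opponent. Fill in the labels:
Every edge goes from a vertex to one that appears earlier in the order 6, 3, 1, 7, 5, 4, 2, so processing vertices in that order labels each vertex after all of its successors.
6: no outgoing edge → L
3: no outgoing edge → L
1: →6(L), so W
7: →3(L), so W
5: →3(L), so W
4: →1(W) only, which is W, so L
2: →4(L), so W
Reading off the rows marked L gives the requested list; there are 3 such vertices.

3, 4, 6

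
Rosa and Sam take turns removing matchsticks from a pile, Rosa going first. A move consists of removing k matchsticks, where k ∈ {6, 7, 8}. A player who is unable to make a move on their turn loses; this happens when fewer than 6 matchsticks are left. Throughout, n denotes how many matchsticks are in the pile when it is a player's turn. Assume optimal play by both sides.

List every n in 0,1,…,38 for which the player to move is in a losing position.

Classify positions by backward induction: terminal positions (no move available) are L. From any other position, the mover wins iff some move reaches an L.
n=0: no move → L
n=1: no move → L
n=2: no move → L
n=3: no move → L
n=4: no move → L
n=5: no move → L
n=6: →0(L), so W
n=7: →1(L), so W
n=8: →2(L), so W
n=9: →3(L), so W
n=10: →4(L), so W
n=11: →5(L), so W
n=12: →5(L), so W
n=13: →5(L), so W
n=14: →8(W), 7(W), 6(W) — all W, so L
n=15: →9(W), 8(W), 7(W) — all W, so L
n=16: →10(W), 9(W), 8(W) — all W, so L
n=17: →11(W), 10(W), 9(W) — all W, so L
n=18: →12(W), 11(W), 10(W) — all W, so L
n=19: →13(W), 12(W), 11(W) — all W, so L
n=20: →14(L), so W
n=21: →15(L), so W
n=22: →16(L), so W
n=23: →17(L), so W
n=24: →18(L), so W
n=25: →19(L), so W
n=26: →19(L), so W
n=27: →19(L), so W
n=28: →22(W), 21(W), 20(W) — all W, so L
n=29: →23(W), 22(W), 21(W) — all W, so L
n=30: →24(W), 23(W), 22(W) — all W, so L
n=31: →25(W), 24(W), 23(W) — all W, so L
n=32: →26(W), 25(W), 24(W) — all W, so L
n=33: →27(W), 26(W), 25(W) — all W, so L
n=34: →28(L), so W
n=35: →29(L), so W
n=36: →30(L), so W
n=37: →31(L), so W
n=38: →32(L), so W
The losing starting values of n are exactly the entries labelled L in this table (18 of them).

0, 1, 2, 3, 4, 5, 14, 15, 16, 17, 18, 19, 28, 29, 30, 31, 32, 33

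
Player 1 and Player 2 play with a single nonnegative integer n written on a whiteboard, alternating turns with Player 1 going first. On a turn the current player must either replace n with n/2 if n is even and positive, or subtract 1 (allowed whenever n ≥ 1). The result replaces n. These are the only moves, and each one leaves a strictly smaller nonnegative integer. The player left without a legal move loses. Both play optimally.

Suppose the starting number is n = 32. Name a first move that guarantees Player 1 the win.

Label each position W (a win for the player to move) or L (a loss). A position with no legal move is L; any other position is W exactly when some move reaches an L, and L when every move reaches a W.
n=0: no move → L
n=1: can move to 0, which is L ⇒ W
n=2: the only move is to 1(W), a W ⇒ L
n=3: can move to 2, which is L ⇒ W
n=4: can move to 2, which is L ⇒ W
n=5: the only move is to 4(W), a W ⇒ L
n=6: can move to 5, which is L ⇒ W
n=7: the only move is to 6(W), a W ⇒ L
n=8: can move to 7, which is L ⇒ W
n=9: the only move is to 8(W), a W ⇒ L
n=10: can move to 5, which is L ⇒ W
n=11: the only move is to 10(W), a W ⇒ L
n=12: can move to 11, which is L ⇒ W
n=13: the only move is to 12(W), a W ⇒ L
n=14: can move to 7, which is L ⇒ W
n=15: the only move is to 14(W), a W ⇒ L
n=16: can move to 15, which is L ⇒ W
n=17: the only move is to 16(W), a W ⇒ L
n=18: can move to 9, which is L ⇒ W
n=19: the only move is to 18(W), a W ⇒ L
n=20: can move to 19, which is L ⇒ W
n=21: the only move is to 20(W), a W ⇒ L
n=22: can move to 11, which is L ⇒ W
n=23: the only move is to 22(W), a W ⇒ L
n=24: can move to 23, which is L ⇒ W
n=25: the only move is to 24(W), a W ⇒ L
n=26: can move to 13, which is L ⇒ W
n=27: the only move is to 26(W), a W ⇒ L
n=28: can move to 27, which is L ⇒ W
n=29: the only move is to 28(W), a W ⇒ L
n=30: can move to 15, which is L ⇒ W
n=31: the only move is to 30(W), a W ⇒ L
n=32: can move to 31, which is L ⇒ W
From 32, the L positions reachable in one move are: 31.

Move to 31.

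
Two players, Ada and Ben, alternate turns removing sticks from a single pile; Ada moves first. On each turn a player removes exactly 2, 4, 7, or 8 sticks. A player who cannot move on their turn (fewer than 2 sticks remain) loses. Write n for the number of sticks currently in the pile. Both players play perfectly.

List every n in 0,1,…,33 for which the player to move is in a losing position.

0, 1, 6, 11, 12, 17, 22, 23, 28, 33

Work bottom-up. With no move the player to move loses. Otherwise the position is W if at least one move leads to an L position for the opponent, and L if every move leads to a W.
n=0: no move → L
n=1: no move → L
n=2: can move to 0, which is L ⇒ W
n=3: can move to 1, which is L ⇒ W
n=4: can move to 0, which is L ⇒ W
n=5: can move to 1, which is L ⇒ W
n=6: moves to 4(W), 2(W); every one is W ⇒ L
n=7: can move to 0, which is L ⇒ W
n=8: can move to 6, which is L ⇒ W
n=9: can move to 1, which is L ⇒ W
n=10: can move to 6, which is L ⇒ W
n=11: moves to 9(W), 7(W), 4(W), 3(W); every one is W ⇒ L
n=12: moves to 10(W), 8(W), 5(W), 4(W); every one is W ⇒ L
n=13: can move to 11, which is L ⇒ W
n=14: can move to 12, which is L ⇒ W
n=15: can move to 11, which is L ⇒ W
n=16: can move to 12, which is L ⇒ W
n=17: moves to 15(W), 13(W), 10(W), 9(W); every one is W ⇒ L
n=18: can move to 11, which is L ⇒ W
n=19: can move to 17, which is L ⇒ W
n=20: can move to 12, which is L ⇒ W
n=21: can move to 17, which is L ⇒ W
n=22: moves to 20(W), 18(W), 15(W), 14(W); every one is W ⇒ L
n=23: moves to 21(W), 19(W), 16(W), 15(W); every one is W ⇒ L
n=24: can move to 22, which is L ⇒ W
n=25: can move to 23, which is L ⇒ W
n=26: can move to 22, which is L ⇒ W
n=27: can move to 23, which is L ⇒ W
n=28: moves to 26(W), 24(W), 21(W), 20(W); every one is W ⇒ L
n=29: can move to 22, which is L ⇒ W
n=30: can move to 28, which is L ⇒ W
n=31: can move to 23, which is L ⇒ W
n=32: can move to 28, which is L ⇒ W
n=33: moves to 31(W), 29(W), 26(W), 25(W); every one is W ⇒ L
Reading off the rows marked L gives the requested list; there are 10 such values of n.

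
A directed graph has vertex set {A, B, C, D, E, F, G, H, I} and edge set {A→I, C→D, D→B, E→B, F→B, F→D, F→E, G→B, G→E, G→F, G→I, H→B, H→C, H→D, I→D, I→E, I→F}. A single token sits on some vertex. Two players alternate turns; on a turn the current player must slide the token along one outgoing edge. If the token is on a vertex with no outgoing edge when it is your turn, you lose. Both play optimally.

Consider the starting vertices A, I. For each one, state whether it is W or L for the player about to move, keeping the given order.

Use the standard recursion: the mover loses at a terminal position; elsewhere, the mover wins exactly when some move hands the opponent an L position.
Every edge goes from a vertex to one that appears earlier in the order B, E, D, F, I, C, G, H, A, so processing vertices in that order labels each vertex after all of its successors.
B: no outgoing edge → L
E: reaches L-position B → W
D: reaches L-position B → W
F: reaches L-position B → W
I: only reaches F(W), D(W), E(W), all W → L
C: only reaches D(W), which is W → L
G: reaches L-position I → W
H: reaches L-position C → W
A: reaches L-position I → W

A: W, I: L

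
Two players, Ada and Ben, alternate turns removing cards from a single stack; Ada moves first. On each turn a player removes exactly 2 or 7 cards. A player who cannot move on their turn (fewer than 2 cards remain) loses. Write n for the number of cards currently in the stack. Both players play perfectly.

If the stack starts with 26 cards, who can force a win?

Positions with no move are L. A position that does have a move is losing for the player to move precisely when every available move leads to a winning position for the opponent. Fill in the labels:
n=0: no move → L
n=1: no move → L
n=2: reaches L-position 0 → W
n=3: reaches L-position 1 → W
n=4: only reaches 2(W), which is W → L
n=5: only reaches 3(W), which is W → L
n=6: reaches L-position 4 → W
n=7: reaches L-position 5 → W
n=8: reaches L-position 1 → W
n=9: only reaches 7(W), 2(W), all W → L
n=10: only reaches 8(W), 3(W), all W → L
n=11: reaches L-position 9 → W
n=12: reaches L-position 10 → W
n=13: only reaches 11(W), 6(W), all W → L
n=14: only reaches 12(W), 7(W), all W → L
n=15: reaches L-position 13 → W
n=16: reaches L-position 14 → W
n=17: reaches L-position 10 → W
n=18: only reaches 16(W), 11(W), all W → L
n=19: only reaches 17(W), 12(W), all W → L
n=20: reaches L-position 18 → W
n=21: reaches L-position 19 → W
n=22: only reaches 20(W), 15(W), all W → L
n=23: only reaches 21(W), 16(W), all W → L
n=24: reaches L-position 22 → W
n=25: reaches L-position 23 → W
n=26: reaches L-position 19 → W
From 26 Ada can remove 7, leaving 19, reaching an L position.

Ada wins.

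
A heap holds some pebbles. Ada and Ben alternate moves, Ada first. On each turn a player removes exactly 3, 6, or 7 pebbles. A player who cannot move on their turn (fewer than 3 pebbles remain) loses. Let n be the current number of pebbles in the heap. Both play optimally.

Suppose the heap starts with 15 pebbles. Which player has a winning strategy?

Ada wins.

Classify positions by backward induction: terminal positions (no move available) are L. From any other position, the mover wins iff some move reaches an L.
n=0: no move → L
n=1: no move → L
n=2: no move → L
n=3: →0(L), so W
n=4: →1(L), so W
n=5: →2(L), so W
n=6: →0(L), so W
n=7: →1(L), so W
n=8: →2(L), so W
n=9: →2(L), so W
n=10: →7(W), 4(W), 3(W) — all W, so L
n=11: →8(W), 5(W), 4(W) — all W, so L
n=12: →9(W), 6(W), 5(W) — all W, so L
n=13: →10(L), so W
n=14: →11(L), so W
n=15: →12(L), so W
From 15 Ada can remove 3, leaving 12, reaching an L position.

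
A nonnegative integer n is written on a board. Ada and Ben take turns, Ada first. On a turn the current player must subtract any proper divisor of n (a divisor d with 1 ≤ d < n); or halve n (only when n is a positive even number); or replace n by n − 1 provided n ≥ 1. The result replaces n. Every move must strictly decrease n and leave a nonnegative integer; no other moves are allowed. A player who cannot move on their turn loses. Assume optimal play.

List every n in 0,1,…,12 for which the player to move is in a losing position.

0, 2, 5, 7, 9, 11

Compute win/loss labels from the base case upward. A position with no move is L. Any other position is W if it can reach an L in one move, else L.
n=0: no move → L
n=1: →0(L), so W
n=2: →1(W) only, which is W, so L
n=3: →2(L), so W
n=4: →2(L), so W
n=5: →4(W) only, which is W, so L
n=6: →5(L), so W
n=7: →6(W) only, which is W, so L
n=8: →7(L), so W
n=9: →6(W), 8(W) — all W, so L
n=10: →5(L), so W
n=11: →10(W) only, which is W, so L
n=12: →9(L), so W
The losing starting values of n are exactly the entries labelled L in this table (6 of them).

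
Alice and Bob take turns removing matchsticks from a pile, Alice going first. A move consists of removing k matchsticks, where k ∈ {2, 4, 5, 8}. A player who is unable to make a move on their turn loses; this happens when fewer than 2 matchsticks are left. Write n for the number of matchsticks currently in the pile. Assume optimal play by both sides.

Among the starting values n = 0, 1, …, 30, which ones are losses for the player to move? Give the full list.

0, 1, 7, 10, 13, 16, 19, 22, 25, 28

Use the standard recursion: the mover loses at a terminal position; elsewhere, the mover wins exactly when some move hands the opponent an L position.
n=0: no move → L
n=1: no move → L
n=2: reaches L-position 0 → W
n=3: reaches L-position 1 → W
n=4: reaches L-position 0 → W
n=5: reaches L-position 1 → W
n=6: reaches L-position 1 → W
n=7: only reaches 5(W), 3(W), 2(W), all W → L
n=8: reaches L-position 0 → W
n=9: reaches L-position 7 → W
n=10: only reaches 8(W), 6(W), 5(W), 2(W), all W → L
n=11: reaches L-position 7 → W
n=12: reaches L-position 10 → W
n=13: only reaches 11(W), 9(W), 8(W), 5(W), all W → L
n=14: reaches L-position 10 → W
n=15: reaches L-position 13 → W
n=16: only reaches 14(W), 12(W), 11(W), 8(W), all W → L
n=17: reaches L-position 13 → W
n=18: reaches L-position 16 → W
n=19: only reaches 17(W), 15(W), 14(W), 11(W), all W → L
n=20: reaches L-position 16 → W
n=21: reaches L-position 19 → W
n=22: only reaches 20(W), 18(W), 17(W), 14(W), all W → L
n=23: reaches L-position 19 → W
n=24: reaches L-position 22 → W
n=25: only reaches 23(W), 21(W), 20(W), 17(W), all W → L
n=26: reaches L-position 22 → W
n=27: reaches L-position 25 → W
n=28: only reaches 26(W), 24(W), 23(W), 20(W), all W → L
n=29: reaches L-position 25 → W
n=30: reaches L-position 28 → W
The losing starting values of n are exactly the entries labelled L in this table (10 of them).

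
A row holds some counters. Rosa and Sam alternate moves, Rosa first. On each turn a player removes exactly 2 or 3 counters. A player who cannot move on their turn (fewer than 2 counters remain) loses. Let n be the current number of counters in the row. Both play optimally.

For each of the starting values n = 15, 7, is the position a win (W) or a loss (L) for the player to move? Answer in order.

Work bottom-up. With no move the player to move loses. Otherwise the position is W if at least one move leads to an L position for the opponent, and L if every move leads to a W.
n=0: no move → L
n=1: no move → L
n=2: W (go to 0, an L position)
n=3: W (go to 1, an L position)
n=4: W (go to 1, an L position)
n=5: L (options 3(W), 2(W) are all W)
n=6: L (options 4(W), 3(W) are all W)
n=7: W (go to 5, an L position)
n=8: W (go to 6, an L position)
n=9: W (go to 6, an L position)
n=10: L (options 8(W), 7(W) are all W)
n=11: L (options 9(W), 8(W) are all W)
n=12: W (go to 10, an L position)
n=13: W (go to 11, an L position)
n=14: W (go to 11, an L position)
n=15: L (options 13(W), 12(W) are all W)

15: L, 7: W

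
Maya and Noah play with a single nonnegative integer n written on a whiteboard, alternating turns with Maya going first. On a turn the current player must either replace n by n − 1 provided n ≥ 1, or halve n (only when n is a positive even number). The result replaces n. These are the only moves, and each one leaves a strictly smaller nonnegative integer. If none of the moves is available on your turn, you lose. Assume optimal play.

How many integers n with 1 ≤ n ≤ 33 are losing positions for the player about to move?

16

Work bottom-up. With no move the player to move loses. Otherwise the position is W if at least one move leads to an L position for the opponent, and L if every move leads to a W.
n=0: no move → L
n=1: W (go to 0, an L position)
n=2: L (sole option 1(W) is W)
n=3: W (go to 2, an L position)
n=4: W (go to 2, an L position)
n=5: L (sole option 4(W) is W)
n=6: W (go to 5, an L position)
n=7: L (sole option 6(W) is W)
n=8: W (go to 7, an L position)
n=9: L (sole option 8(W) is W)
n=10: W (go to 5, an L position)
n=11: L (sole option 10(W) is W)
n=12: W (go to 11, an L position)
n=13: L (sole option 12(W) is W)
n=14: W (go to 7, an L position)
n=15: L (sole option 14(W) is W)
n=16: W (go to 15, an L position)
n=17: L (sole option 16(W) is W)
n=18: W (go to 9, an L position)
n=19: L (sole option 18(W) is W)
n=20: W (go to 19, an L position)
n=21: L (sole option 20(W) is W)
n=22: W (go to 11, an L position)
n=23: L (sole option 22(W) is W)
n=24: W (go to 23, an L position)
n=25: L (sole option 24(W) is W)
n=26: W (go to 13, an L position)
n=27: L (sole option 26(W) is W)
n=28: W (go to 27, an L position)
n=29: L (sole option 28(W) is W)
n=30: W (go to 15, an L position)
n=31: L (sole option 30(W) is W)
n=32: W (go to 31, an L position)
n=33: L (sole option 32(W) is W)
L entries with 1 ≤ n ≤ 33 (n=0 is outside the asked range and is not counted): n = 2, 5, 7, 9, 11, 13, 15, 17, 19, 21, 23, 25, 27, 29, 31, 33; that makes 16.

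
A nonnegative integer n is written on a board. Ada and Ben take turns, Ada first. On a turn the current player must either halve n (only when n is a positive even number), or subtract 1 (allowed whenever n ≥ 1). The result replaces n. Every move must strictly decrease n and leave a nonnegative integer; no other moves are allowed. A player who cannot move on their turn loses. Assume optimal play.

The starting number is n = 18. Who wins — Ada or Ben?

Ada wins.

Build the W/L table. Terminal = L. A non-terminal position is W if it has a move to some L; otherwise it is L.
n=0: no move → L
n=1: →0(L), so W
n=2: →1(W) only, which is W, so L
n=3: →2(L), so W
n=4: →2(L), so W
n=5: →4(W) only, which is W, so L
n=6: →5(L), so W
n=7: →6(W) only, which is W, so L
n=8: →7(L), so W
n=9: →8(W) only, which is W, so L
n=10: →5(L), so W
n=11: →10(W) only, which is W, so L
n=12: →11(L), so W
n=13: →12(W) only, which is W, so L
n=14: →7(L), so W
n=15: →14(W) only, which is W, so L
n=16: →15(L), so W
n=17: →16(W) only, which is W, so L
n=18: →9(L), so W
From 18 Ada can move to 9, reaching an L position.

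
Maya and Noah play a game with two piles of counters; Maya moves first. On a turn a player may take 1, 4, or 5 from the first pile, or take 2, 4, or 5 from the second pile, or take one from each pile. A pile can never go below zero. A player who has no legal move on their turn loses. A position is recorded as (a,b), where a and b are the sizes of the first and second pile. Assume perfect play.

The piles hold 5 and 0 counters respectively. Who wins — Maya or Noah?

Use the standard recursion: the mover loses at a terminal position; elsewhere, the mover wins exactly when some move hands the opponent an L position.
No move ever increases a pile, so every position that can arise here has a ≤ 5 and b ≤ 0; it is enough to label the cells with 0 ≤ a ≤ 5 and 0 ≤ b ≤ 0.
Every move lowers a or b (never raises either), so fill the grid row by row in increasing a, and left to right within a row: each cell's successors are then already labelled.
      b=0
a=0:    L
a=1:    W
a=2:    L
a=3:    W
a=4:    W
a=5:    W
Cells with no legal move (terminal, hence L): (0,0).
The remaining L cells, each justified by listing all of its moves:
(2,0): L (sole option (1,0)(W) is W)
Every other cell has at least one move into one of the L cells above, so it is W.
The starting position (5,0) is W: Maya should move to (0,0), handing over an L position.

Maya wins.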